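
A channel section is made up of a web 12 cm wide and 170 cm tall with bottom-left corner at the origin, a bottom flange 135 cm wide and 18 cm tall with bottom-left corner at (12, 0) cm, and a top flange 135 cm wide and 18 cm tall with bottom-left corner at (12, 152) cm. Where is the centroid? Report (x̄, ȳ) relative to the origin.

web: A = 12 × 170 = 2040.00, centroid at (6.00, 85.00).
bottom flange: A = 135 × 18 = 2430.00, centroid at (79.50, 9.00).
top flange: A = 135 × 18 = 2430.00, centroid at (79.50, 161.00).
ΣA = 6900.00 cm², ΣAx̄ = 398610.00 cm³, ΣAȳ = 586500.00 cm³.
x̄ = 398610.00/6900.00 = 57.77 cm; ȳ = 586500.00/6900.00 = 85.00 cm.

x̄ = 57.77 cm, ȳ = 85.00 cm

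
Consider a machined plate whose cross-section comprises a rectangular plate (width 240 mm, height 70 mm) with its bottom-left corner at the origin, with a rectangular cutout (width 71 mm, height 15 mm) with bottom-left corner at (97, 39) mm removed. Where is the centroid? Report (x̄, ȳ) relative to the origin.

x̄ = 119.15 mm, ȳ = 34.22 mm

Part | A | x̄ᵢ | ȳᵢ | A·x̄ᵢ | A·ȳᵢ
plate | 16800.00 | 120.00 | 35.00 | 2016000.00 | 588000.00
hole | -1065.00 | 132.50 | 46.50 | -141112.50 | -49522.50
Σ | 15735.00 |  |  | 1874887.50 | 538477.50
x̄ = 1874887.50 / 15735.00 = 119.15 mm
ȳ = 538477.50 / 15735.00 = 34.22 mm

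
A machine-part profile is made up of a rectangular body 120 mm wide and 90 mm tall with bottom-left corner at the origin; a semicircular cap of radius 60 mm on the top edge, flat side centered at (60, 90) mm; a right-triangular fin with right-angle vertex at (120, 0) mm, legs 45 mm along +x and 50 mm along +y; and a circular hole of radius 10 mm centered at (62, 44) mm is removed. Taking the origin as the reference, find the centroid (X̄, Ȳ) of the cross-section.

rectangular body: A = 120 × 90 = 10800.00, centroid at (60.00, 45.00).
semicircular top: A = ½π·60² = 5654.87, centroid at (60.00, 115.46).
triangular fin: A = ½·45·50 = 1125.00, centroid at (135.00, 16.67).
hole: A = −π·10² = -314.16, centroid at (62.00, 44.00).
ΣA = 17265.71 mm²
ΣAX̄ = (10800.00)(60.00) + (5654.87)(60.00) + (1125.00)(135.00) + (-314.16)(62.00) = 1119689.13 mm³
ΣAȲ = (10800.00)(45.00) + (5654.87)(115.46) + (1125.00)(16.67) + (-314.16)(44.00) = 1143865.00 mm³
X̄ = 1119689.13 / 17265.71 = 64.85 mm
Ȳ = 1143865.00 / 17265.71 = 66.25 mm

X̄ = 64.85 mm, Ȳ = 66.25 mm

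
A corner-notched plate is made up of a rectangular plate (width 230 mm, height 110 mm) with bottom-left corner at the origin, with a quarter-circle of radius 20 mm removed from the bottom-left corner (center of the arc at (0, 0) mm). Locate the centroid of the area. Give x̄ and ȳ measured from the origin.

x̄ = 116.34 mm, ȳ = 55.58 mm

plate: A = 230 × 110 = 25300.00, centroid at (115.00, 55.00).
removed quarter-circle: A = −¼π·20² = -314.16, centroid at (8.49, 8.49).
ΣA = 24985.84 mm²
ΣAx̄ = (25300.00)(115.00) + (-314.16)(8.49) = 2906833.33 mm³
ΣAȳ = (25300.00)(55.00) + (-314.16)(8.49) = 1388833.33 mm³
x̄ = 2906833.33 / 24985.84 = 116.34 mm
ȳ = 1388833.33 / 24985.84 = 55.58 mm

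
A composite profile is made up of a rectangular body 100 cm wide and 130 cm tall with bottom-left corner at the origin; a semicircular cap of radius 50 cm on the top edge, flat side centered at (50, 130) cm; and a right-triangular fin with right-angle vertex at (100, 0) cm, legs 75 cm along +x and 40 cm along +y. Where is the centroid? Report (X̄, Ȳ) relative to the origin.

rectangular body: A = 100 × 130 = 13000.00, centroid at (50.00, 65.00).
semicircular top: A = ½π·50² = 3926.99, centroid at (50.00, 151.22).
triangular fin: A = ½·75·40 = 1500.00, centroid at (125.00, 13.33).
ΣA = 18426.99 cm², ΣAX̄ = 1033849.54 cm³, ΣAȲ = 1458842.14 cm³.
X̄ = 1033849.54/18426.99 = 56.11 cm; Ȳ = 1458842.14/18426.99 = 79.17 cm.

X̄ = 56.11 cm, Ȳ = 79.17 cm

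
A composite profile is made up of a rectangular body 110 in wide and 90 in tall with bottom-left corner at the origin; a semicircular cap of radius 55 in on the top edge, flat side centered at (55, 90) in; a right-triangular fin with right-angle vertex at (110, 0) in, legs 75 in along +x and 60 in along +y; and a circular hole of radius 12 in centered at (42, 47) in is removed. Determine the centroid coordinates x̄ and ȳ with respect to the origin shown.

rectangular body: A = 110 × 90 = 9900.00, centroid at (55.00, 45.00).
semicircular top: A = ½π·55² = 4751.66, centroid at (55.00, 113.34).
triangular fin: A = ½·75·60 = 2250.00, centroid at (135.00, 20.00).
hole: A = −π·12² = -452.39, centroid at (42.00, 47.00).
ΣA = 16449.27 in², ΣAx̄ = 1090590.89 in³, ΣAȳ = 1007803.67 in³.
x̄ = 1090590.89/16449.27 = 66.30 in; ȳ = 1007803.67/16449.27 = 61.27 in.

x̄ = 66.30 in, ȳ = 61.27 in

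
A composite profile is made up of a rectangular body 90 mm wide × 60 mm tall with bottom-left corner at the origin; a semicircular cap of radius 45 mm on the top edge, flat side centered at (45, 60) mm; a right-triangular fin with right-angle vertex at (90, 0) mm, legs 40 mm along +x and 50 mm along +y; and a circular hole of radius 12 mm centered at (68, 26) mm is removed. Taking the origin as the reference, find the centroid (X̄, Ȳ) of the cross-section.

X̄ = 50.25 mm, Ȳ = 45.85 mm

rectangular body: A = 90 × 60 = 5400.00, centroid at (45.00, 30.00).
semicircular top: A = ½π·45² = 3180.86, centroid at (45.00, 79.10).
triangular fin: A = ½·40·50 = 1000.00, centroid at (103.33, 16.67).
hole: A = −π·12² = -452.39, centroid at (68.00, 26.00).
ΣA = 9128.47 mm²
ΣAX̄ = (5400.00)(45.00) + (3180.86)(45.00) + (1000.00)(103.33) + (-452.39)(68.00) = 458709.67 mm³
ΣAȲ = (5400.00)(30.00) + (3180.86)(79.10) + (1000.00)(16.67) + (-452.39)(26.00) = 418506.30 mm³
X̄ = 458709.67 / 9128.47 = 50.25 mm
Ȳ = 418506.30 / 9128.47 = 45.85 mm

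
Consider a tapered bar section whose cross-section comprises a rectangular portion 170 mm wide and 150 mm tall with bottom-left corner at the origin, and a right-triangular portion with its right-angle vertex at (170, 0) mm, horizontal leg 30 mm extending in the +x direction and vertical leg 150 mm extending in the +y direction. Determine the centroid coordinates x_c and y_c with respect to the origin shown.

Part | A | x̄ᵢ | ȳᵢ | A·x̄ᵢ | A·ȳᵢ
rectangular portion | 25500.00 | 85.00 | 75.00 | 2167500.00 | 1912500.00
triangular portion | 2250.00 | 180.00 | 50.00 | 405000.00 | 112500.00
Σ | 27750.00 |  |  | 2572500.00 | 2025000.00
x_c = 2572500.00 / 27750.00 = 92.70 mm
y_c = 2025000.00 / 27750.00 = 72.97 mm

x_c = 92.70 mm, y_c = 72.97 mm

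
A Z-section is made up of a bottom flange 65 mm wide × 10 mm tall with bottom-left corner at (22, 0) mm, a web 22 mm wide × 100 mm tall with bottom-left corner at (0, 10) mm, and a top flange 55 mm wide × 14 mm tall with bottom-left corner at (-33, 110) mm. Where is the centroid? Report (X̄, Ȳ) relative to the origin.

X̄ = 15.30 mm, Ȳ = 62.25 mm

bottom flange: A = 65 × 10 = 650.00, centroid at (54.50, 5.00).
web: A = 22 × 100 = 2200.00, centroid at (11.00, 60.00).
top flange: A = 55 × 14 = 770.00, centroid at (-5.50, 117.00).
ΣA = 3620.00 mm²
ΣAX̄ = (650.00)(54.50) + (2200.00)(11.00) + (770.00)(-5.50) = 55390.00 mm³
ΣAȲ = (650.00)(5.00) + (2200.00)(60.00) + (770.00)(117.00) = 225340.00 mm³
X̄ = 55390.00 / 3620.00 = 15.30 mm
Ȳ = 225340.00 / 3620.00 = 62.25 mm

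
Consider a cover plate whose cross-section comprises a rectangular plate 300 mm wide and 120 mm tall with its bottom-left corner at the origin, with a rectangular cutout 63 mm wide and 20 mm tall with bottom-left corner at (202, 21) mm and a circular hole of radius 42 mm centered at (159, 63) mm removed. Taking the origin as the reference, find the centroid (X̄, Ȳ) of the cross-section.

plate: A = 300 × 120 = 36000.00, centroid at (150.00, 60.00).
hole 1: A = −(63 × 20) = -1260.00, centroid at (233.50, 31.00).
hole 2: A = −π·42² = -5541.77, centroid at (159.00, 63.00).
ΣA = 29198.23 mm², ΣAX̄ = 4224648.66 mm³, ΣAȲ = 1771808.53 mm³.
X̄ = 4224648.66/29198.23 = 144.69 mm; Ȳ = 1771808.53/29198.23 = 60.68 mm.

X̄ = 144.69 mm, Ȳ = 60.68 mm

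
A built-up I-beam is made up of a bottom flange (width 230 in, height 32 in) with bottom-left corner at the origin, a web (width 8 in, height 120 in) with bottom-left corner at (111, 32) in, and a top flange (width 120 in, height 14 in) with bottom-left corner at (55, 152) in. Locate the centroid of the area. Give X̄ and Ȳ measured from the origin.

X̄ = 115.00 in, Ȳ = 47.32 in

bottom flange: A = 230 × 32 = 7360.00, centroid at (115.00, 16.00).
web: A = 8 × 120 = 960.00, centroid at (115.00, 92.00).
top flange: A = 120 × 14 = 1680.00, centroid at (115.00, 159.00).
ΣA = 10000.00 in², ΣAX̄ = 1150000.00 in³, ΣAȲ = 473200.00 in³.
X̄ = 1150000.00/10000.00 = 115.00 in; Ȳ = 473200.00/10000.00 = 47.32 in.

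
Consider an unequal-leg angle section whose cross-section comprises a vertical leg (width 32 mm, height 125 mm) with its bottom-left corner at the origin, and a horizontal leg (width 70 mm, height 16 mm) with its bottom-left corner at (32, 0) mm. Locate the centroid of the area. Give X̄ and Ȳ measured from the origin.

X̄ = 27.16 mm, Ȳ = 50.58 mm

vertical leg: A = 32 × 125 = 4000.00, centroid at (16.00, 62.50).
horizontal leg: A = 70 × 16 = 1120.00, centroid at (67.00, 8.00).
ΣA = 5120.00 mm²
ΣAX̄ = (4000.00)(16.00) + (1120.00)(67.00) = 139040.00 mm³
ΣAȲ = (4000.00)(62.50) + (1120.00)(8.00) = 258960.00 mm³
X̄ = 139040.00 / 5120.00 = 27.16 mm
Ȳ = 258960.00 / 5120.00 = 50.58 mm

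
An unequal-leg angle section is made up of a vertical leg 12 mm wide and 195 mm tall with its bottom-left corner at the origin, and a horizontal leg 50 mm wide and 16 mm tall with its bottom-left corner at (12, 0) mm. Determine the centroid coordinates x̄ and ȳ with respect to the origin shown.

Part | A | x̄ᵢ | ȳᵢ | A·x̄ᵢ | A·ȳᵢ
vertical leg | 2340.00 | 6.00 | 97.50 | 14040.00 | 228150.00
horizontal leg | 800.00 | 37.00 | 8.00 | 29600.00 | 6400.00
Σ | 3140.00 |  |  | 43640.00 | 234550.00
x̄ = 43640.00 / 3140.00 = 13.90 mm
ȳ = 234550.00 / 3140.00 = 74.70 mm

x̄ = 13.90 mm, ȳ = 74.70 mm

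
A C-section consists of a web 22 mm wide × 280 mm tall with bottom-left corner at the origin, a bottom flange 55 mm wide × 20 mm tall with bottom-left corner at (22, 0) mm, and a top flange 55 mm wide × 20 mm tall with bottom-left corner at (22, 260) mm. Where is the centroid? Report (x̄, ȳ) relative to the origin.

Part | A | x̄ᵢ | ȳᵢ | A·x̄ᵢ | A·ȳᵢ
web | 6160.00 | 11.00 | 140.00 | 67760.00 | 862400.00
bottom flange | 1100.00 | 49.50 | 10.00 | 54450.00 | 11000.00
top flange | 1100.00 | 49.50 | 270.00 | 54450.00 | 297000.00
Σ | 8360.00 |  |  | 176660.00 | 1170400.00
x̄ = 176660.00 / 8360.00 = 21.13 mm
ȳ = 1170400.00 / 8360.00 = 140.00 mm

x̄ = 21.13 mm, ȳ = 140.00 mm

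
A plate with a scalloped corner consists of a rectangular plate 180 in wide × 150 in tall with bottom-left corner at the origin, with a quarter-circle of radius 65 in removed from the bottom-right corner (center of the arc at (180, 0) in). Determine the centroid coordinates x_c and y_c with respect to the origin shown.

plate: A = 180 × 150 = 27000.00, centroid at (90.00, 75.00).
removed quarter-circle: A = −¼π·65² = -3318.31, centroid at (152.41, 27.59).
ΣA = 23681.69 in²
ΣAx_c = (27000.00)(90.00) + (-3318.31)(152.41) = 1924246.36 in³
ΣAy_c = (27000.00)(75.00) + (-3318.31)(27.59) = 1933458.33 in³
x_c = 1924246.36 / 23681.69 = 81.25 in
y_c = 1933458.33 / 23681.69 = 81.64 in

x_c = 81.25 in, y_c = 81.64 in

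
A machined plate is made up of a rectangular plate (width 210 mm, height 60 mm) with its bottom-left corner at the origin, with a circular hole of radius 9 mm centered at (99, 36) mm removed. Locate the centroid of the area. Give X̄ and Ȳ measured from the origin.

X̄ = 105.12 mm, Ȳ = 29.88 mm

plate: A = 210 × 60 = 12600.00, centroid at (105.00, 30.00).
hole: A = −π·9² = -254.47, centroid at (99.00, 36.00).
ΣA = 12345.53 mm², ΣAX̄ = 1297807.57 mm³, ΣAȲ = 368839.12 mm³.
X̄ = 1297807.57/12345.53 = 105.12 mm; Ȳ = 368839.12/12345.53 = 29.88 mm.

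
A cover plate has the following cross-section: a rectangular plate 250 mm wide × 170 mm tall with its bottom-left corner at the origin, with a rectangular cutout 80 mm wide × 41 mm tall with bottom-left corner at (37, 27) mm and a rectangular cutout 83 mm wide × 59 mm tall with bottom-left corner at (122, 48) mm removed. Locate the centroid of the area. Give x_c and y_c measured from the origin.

plate: A = 250 × 170 = 42500.00, centroid at (125.00, 85.00).
hole 1: A = −(80 × 41) = -3280.00, centroid at (77.00, 47.50).
hole 2: A = −(83 × 59) = -4897.00, centroid at (163.50, 77.50).
ΣA = 34323.00 mm²
ΣAx_c = (42500.00)(125.00) + (-3280.00)(77.00) + (-4897.00)(163.50) = 4259280.50 mm³
ΣAy_c = (42500.00)(85.00) + (-3280.00)(47.50) + (-4897.00)(77.50) = 3077182.50 mm³
x_c = 4259280.50 / 34323.00 = 124.09 mm
y_c = 3077182.50 / 34323.00 = 89.65 mm

x_c = 124.09 mm, y_c = 89.65 mm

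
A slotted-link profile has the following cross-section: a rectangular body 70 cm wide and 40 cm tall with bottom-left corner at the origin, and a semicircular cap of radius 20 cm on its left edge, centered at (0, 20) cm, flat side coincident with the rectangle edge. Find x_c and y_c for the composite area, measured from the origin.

Part | A | x̄ᵢ | ȳᵢ | A·x̄ᵢ | A·ȳᵢ
rectangular body | 2800.00 | 35.00 | 20.00 | 98000.00 | 56000.00
semicircular end | 628.32 | -8.49 | 20.00 | -5333.33 | 12566.37
Σ | 3428.32 |  |  | 92666.67 | 68566.37
x_c = 92666.67 / 3428.32 = 27.03 cm
y_c = 68566.37 / 3428.32 = 20.00 cm

x_c = 27.03 cm, y_c = 20.00 cm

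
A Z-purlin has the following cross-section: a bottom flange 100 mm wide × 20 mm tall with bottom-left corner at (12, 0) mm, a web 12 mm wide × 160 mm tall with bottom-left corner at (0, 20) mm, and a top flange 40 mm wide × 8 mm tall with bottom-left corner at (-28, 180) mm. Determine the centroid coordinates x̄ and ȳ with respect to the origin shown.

bottom flange: A = 100 × 20 = 2000.00, centroid at (62.00, 10.00).
web: A = 12 × 160 = 1920.00, centroid at (6.00, 100.00).
top flange: A = 40 × 8 = 320.00, centroid at (-8.00, 184.00).
ΣA = 4240.00 mm²
ΣAx̄ = (2000.00)(62.00) + (1920.00)(6.00) + (320.00)(-8.00) = 132960.00 mm³
ΣAȳ = (2000.00)(10.00) + (1920.00)(100.00) + (320.00)(184.00) = 270880.00 mm³
x̄ = 132960.00 / 4240.00 = 31.36 mm
ȳ = 270880.00 / 4240.00 = 63.89 mm

x̄ = 31.36 mm, ȳ = 63.89 mm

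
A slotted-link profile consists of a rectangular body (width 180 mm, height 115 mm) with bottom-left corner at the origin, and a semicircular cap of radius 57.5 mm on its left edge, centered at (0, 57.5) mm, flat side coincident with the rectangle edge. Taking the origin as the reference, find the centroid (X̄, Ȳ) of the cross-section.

X̄ = 67.05 mm, Ȳ = 57.50 mm

Part | A | x̄ᵢ | ȳᵢ | A·x̄ᵢ | A·ȳᵢ
rectangular body | 20700.00 | 90.00 | 57.50 | 1863000.00 | 1190250.00
semicircular end | 5193.45 | -24.40 | 57.50 | -126739.58 | 298623.11
Σ | 25893.45 |  |  | 1736260.42 | 1488873.11
X̄ = 1736260.42 / 25893.45 = 67.05 mm
Ȳ = 1488873.11 / 25893.45 = 57.50 mm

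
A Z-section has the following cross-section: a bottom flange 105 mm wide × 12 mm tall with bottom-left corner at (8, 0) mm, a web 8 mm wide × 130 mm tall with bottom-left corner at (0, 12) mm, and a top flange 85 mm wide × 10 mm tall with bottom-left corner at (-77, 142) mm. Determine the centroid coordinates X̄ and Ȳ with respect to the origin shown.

X̄ = 16.21 mm, Ȳ = 67.49 mm

bottom flange: A = 105 × 12 = 1260.00, centroid at (60.50, 6.00).
web: A = 8 × 130 = 1040.00, centroid at (4.00, 77.00).
top flange: A = 85 × 10 = 850.00, centroid at (-34.50, 147.00).
ΣA = 3150.00 mm², ΣAX̄ = 51065.00 mm³, ΣAȲ = 212590.00 mm³.
X̄ = 51065.00/3150.00 = 16.21 mm; Ȳ = 212590.00/3150.00 = 67.49 mm.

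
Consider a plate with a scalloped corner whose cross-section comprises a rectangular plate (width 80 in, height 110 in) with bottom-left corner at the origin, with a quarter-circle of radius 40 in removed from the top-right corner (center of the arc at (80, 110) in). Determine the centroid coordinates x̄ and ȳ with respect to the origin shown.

x̄ = 36.16 in, ȳ = 48.67 in

plate: A = 80 × 110 = 8800.00, centroid at (40.00, 55.00).
removed quarter-circle: A = −¼π·40² = -1256.64, centroid at (63.02, 93.02).
ΣA = 7543.36 in², ΣAx̄ = 272802.37 in³, ΣAȳ = 367103.26 in³.
x̄ = 272802.37/7543.36 = 36.16 in; ȳ = 367103.26/7543.36 = 48.67 in.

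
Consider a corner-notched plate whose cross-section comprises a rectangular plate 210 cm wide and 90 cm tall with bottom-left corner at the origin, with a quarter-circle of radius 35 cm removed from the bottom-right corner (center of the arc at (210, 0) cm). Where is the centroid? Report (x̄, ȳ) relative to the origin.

Part | A | x̄ᵢ | ȳᵢ | A·x̄ᵢ | A·ȳᵢ
plate | 18900.00 | 105.00 | 45.00 | 1984500.00 | 850500.00
removed quarter-circle | -962.11 | 195.15 | 14.85 | -187752.01 | -14291.67
Σ | 17937.89 |  |  | 1796747.99 | 836208.33
x̄ = 1796747.99 / 17937.89 = 100.16 cm
ȳ = 836208.33 / 17937.89 = 46.62 cm

x̄ = 100.16 cm, ȳ = 46.62 cm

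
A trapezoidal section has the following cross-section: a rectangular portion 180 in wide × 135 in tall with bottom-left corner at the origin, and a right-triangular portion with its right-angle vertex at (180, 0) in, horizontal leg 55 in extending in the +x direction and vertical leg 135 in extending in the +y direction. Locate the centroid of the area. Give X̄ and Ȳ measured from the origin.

rectangular portion: A = 180 × 135 = 24300.00, centroid at (90.00, 67.50).
triangular portion: A = ½·55·135 = 3712.50, centroid at (198.33, 45.00).
ΣA = 28012.50 in²
ΣAX̄ = (24300.00)(90.00) + (3712.50)(198.33) = 2923312.50 in³
ΣAȲ = (24300.00)(67.50) + (3712.50)(45.00) = 1807312.50 in³
X̄ = 2923312.50 / 28012.50 = 104.36 in
Ȳ = 1807312.50 / 28012.50 = 64.52 in

X̄ = 104.36 in, Ȳ = 64.52 in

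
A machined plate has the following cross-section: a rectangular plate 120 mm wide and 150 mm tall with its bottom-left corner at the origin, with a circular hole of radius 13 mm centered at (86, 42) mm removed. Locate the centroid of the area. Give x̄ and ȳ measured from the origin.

x̄ = 59.21 mm, ȳ = 76.00 mm

plate: A = 120 × 150 = 18000.00, centroid at (60.00, 75.00).
hole: A = −π·13² = -530.93, centroid at (86.00, 42.00).
ΣA = 17469.07 mm², ΣAx̄ = 1034340.09 mm³, ΣAȳ = 1327700.98 mm³.
x̄ = 1034340.09/17469.07 = 59.21 mm; ȳ = 1327700.98/17469.07 = 76.00 mm.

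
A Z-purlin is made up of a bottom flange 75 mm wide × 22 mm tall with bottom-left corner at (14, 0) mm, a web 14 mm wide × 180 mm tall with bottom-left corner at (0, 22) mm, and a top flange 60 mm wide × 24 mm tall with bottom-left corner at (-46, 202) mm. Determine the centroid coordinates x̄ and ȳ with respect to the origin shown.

x̄ = 14.18 mm, ȳ = 108.48 mm

Part | A | x̄ᵢ | ȳᵢ | A·x̄ᵢ | A·ȳᵢ
bottom flange | 1650.00 | 51.50 | 11.00 | 84975.00 | 18150.00
web | 2520.00 | 7.00 | 112.00 | 17640.00 | 282240.00
top flange | 1440.00 | -16.00 | 214.00 | -23040.00 | 308160.00
Σ | 5610.00 |  |  | 79575.00 | 608550.00
x̄ = 79575.00 / 5610.00 = 14.18 mm
ȳ = 608550.00 / 5610.00 = 108.48 mm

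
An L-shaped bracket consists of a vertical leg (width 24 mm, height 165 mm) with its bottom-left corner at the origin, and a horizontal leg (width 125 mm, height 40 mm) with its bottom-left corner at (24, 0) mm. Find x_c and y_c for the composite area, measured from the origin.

x_c = 53.57 mm, y_c = 47.62 mm

vertical leg: A = 24 × 165 = 3960.00, centroid at (12.00, 82.50).
horizontal leg: A = 125 × 40 = 5000.00, centroid at (86.50, 20.00).
ΣA = 8960.00 mm²
ΣAx_c = (3960.00)(12.00) + (5000.00)(86.50) = 480020.00 mm³
ΣAy_c = (3960.00)(82.50) + (5000.00)(20.00) = 426700.00 mm³
x_c = 480020.00 / 8960.00 = 53.57 mm
y_c = 426700.00 / 8960.00 = 47.62 mm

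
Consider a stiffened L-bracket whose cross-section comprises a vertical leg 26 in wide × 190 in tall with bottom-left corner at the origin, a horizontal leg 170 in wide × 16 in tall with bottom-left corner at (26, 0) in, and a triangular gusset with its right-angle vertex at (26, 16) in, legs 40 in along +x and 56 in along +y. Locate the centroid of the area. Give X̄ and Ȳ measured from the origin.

X̄ = 46.72 in, Ȳ = 60.35 in

Part | A | x̄ᵢ | ȳᵢ | A·x̄ᵢ | A·ȳᵢ
vertical leg | 4940.00 | 13.00 | 95.00 | 64220.00 | 469300.00
horizontal leg | 2720.00 | 111.00 | 8.00 | 301920.00 | 21760.00
gusset | 1120.00 | 39.33 | 34.67 | 44053.33 | 38826.67
Σ | 8780.00 |  |  | 410193.33 | 529886.67
X̄ = 410193.33 / 8780.00 = 46.72 in
Ȳ = 529886.67 / 8780.00 = 60.35 in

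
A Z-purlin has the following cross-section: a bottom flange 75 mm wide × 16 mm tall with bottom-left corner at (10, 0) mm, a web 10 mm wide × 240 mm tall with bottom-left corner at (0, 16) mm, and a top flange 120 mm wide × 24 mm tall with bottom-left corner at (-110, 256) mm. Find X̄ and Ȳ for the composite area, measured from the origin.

X̄ = -11.57 mm, Ȳ = 170.96 mm

Part | A | x̄ᵢ | ȳᵢ | A·x̄ᵢ | A·ȳᵢ
bottom flange | 1200.00 | 47.50 | 8.00 | 57000.00 | 9600.00
web | 2400.00 | 5.00 | 136.00 | 12000.00 | 326400.00
top flange | 2880.00 | -50.00 | 268.00 | -144000.00 | 771840.00
Σ | 6480.00 |  |  | -75000.00 | 1107840.00
X̄ = -75000.00 / 6480.00 = -11.57 mm
Ȳ = 1107840.00 / 6480.00 = 170.96 mm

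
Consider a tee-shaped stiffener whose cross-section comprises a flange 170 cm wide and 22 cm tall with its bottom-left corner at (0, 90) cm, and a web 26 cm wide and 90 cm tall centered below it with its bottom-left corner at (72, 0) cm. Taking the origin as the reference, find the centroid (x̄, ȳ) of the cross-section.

Part | A | x̄ᵢ | ȳᵢ | A·x̄ᵢ | A·ȳᵢ
web | 2340.00 | 85.00 | 45.00 | 198900.00 | 105300.00
flange | 3740.00 | 85.00 | 101.00 | 317900.00 | 377740.00
Σ | 6080.00 |  |  | 516800.00 | 483040.00
x̄ = 516800.00 / 6080.00 = 85.00 cm
ȳ = 483040.00 / 6080.00 = 79.45 cm

x̄ = 85.00 cm, ȳ = 79.45 cm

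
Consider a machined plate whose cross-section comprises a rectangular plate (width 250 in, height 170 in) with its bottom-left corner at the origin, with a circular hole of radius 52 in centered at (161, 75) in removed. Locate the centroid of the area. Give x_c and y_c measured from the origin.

plate: A = 250 × 170 = 42500.00, centroid at (125.00, 85.00).
hole: A = −π·52² = -8494.87, centroid at (161.00, 75.00).
ΣA = 34005.13 in²
ΣAx_c = (42500.00)(125.00) + (-8494.87)(161.00) = 3944826.49 in³
ΣAy_c = (42500.00)(85.00) + (-8494.87)(75.00) = 2975385.01 in³
x_c = 3944826.49 / 34005.13 = 116.01 in
y_c = 2975385.01 / 34005.13 = 87.50 in

x_c = 116.01 in, y_c = 87.50 in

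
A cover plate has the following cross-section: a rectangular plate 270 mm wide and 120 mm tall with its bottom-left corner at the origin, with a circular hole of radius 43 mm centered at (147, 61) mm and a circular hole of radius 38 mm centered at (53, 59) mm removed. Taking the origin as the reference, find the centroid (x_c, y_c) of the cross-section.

plate: A = 270 × 120 = 32400.00, centroid at (135.00, 60.00).
hole 1: A = −π·43² = -5808.80, centroid at (147.00, 61.00).
hole 2: A = −π·38² = -4536.46, centroid at (53.00, 59.00).
ΣA = 22054.74 mm², ΣAx_c = 3279673.32 mm³, ΣAy_c = 1322011.78 mm³.
x_c = 3279673.32/22054.74 = 148.71 mm; y_c = 1322011.78/22054.74 = 59.94 mm.

x_c = 148.71 mm, y_c = 59.94 mm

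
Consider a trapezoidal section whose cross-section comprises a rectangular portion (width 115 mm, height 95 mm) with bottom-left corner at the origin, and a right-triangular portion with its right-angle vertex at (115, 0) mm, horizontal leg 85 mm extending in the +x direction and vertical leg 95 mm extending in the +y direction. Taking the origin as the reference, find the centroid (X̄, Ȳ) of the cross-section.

rectangular portion: A = 115 × 95 = 10925.00, centroid at (57.50, 47.50).
triangular portion: A = ½·85·95 = 4037.50, centroid at (143.33, 31.67).
ΣA = 14962.50 mm², ΣAX̄ = 1206895.83 mm³, ΣAȲ = 646791.67 mm³.
X̄ = 1206895.83/14962.50 = 80.66 mm; Ȳ = 646791.67/14962.50 = 43.23 mm.

X̄ = 80.66 mm, Ȳ = 43.23 mm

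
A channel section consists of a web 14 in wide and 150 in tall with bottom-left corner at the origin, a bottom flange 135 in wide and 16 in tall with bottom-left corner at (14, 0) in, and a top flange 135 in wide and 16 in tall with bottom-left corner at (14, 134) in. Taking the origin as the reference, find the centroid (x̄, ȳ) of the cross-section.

x̄ = 57.13 in, ȳ = 75.00 in

web: A = 14 × 150 = 2100.00, centroid at (7.00, 75.00).
bottom flange: A = 135 × 16 = 2160.00, centroid at (81.50, 8.00).
top flange: A = 135 × 16 = 2160.00, centroid at (81.50, 142.00).
ΣA = 6420.00 in², ΣAx̄ = 366780.00 in³, ΣAȳ = 481500.00 in³.
x̄ = 366780.00/6420.00 = 57.13 in; ȳ = 481500.00/6420.00 = 75.00 in.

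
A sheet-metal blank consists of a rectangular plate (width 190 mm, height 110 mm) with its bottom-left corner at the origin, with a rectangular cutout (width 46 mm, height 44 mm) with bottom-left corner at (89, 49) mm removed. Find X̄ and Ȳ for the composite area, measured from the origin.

plate: A = 190 × 110 = 20900.00, centroid at (95.00, 55.00).
hole: A = −(46 × 44) = -2024.00, centroid at (112.00, 71.00).
ΣA = 18876.00 mm²
ΣAX̄ = (20900.00)(95.00) + (-2024.00)(112.00) = 1758812.00 mm³
ΣAȲ = (20900.00)(55.00) + (-2024.00)(71.00) = 1005796.00 mm³
X̄ = 1758812.00 / 18876.00 = 93.18 mm
Ȳ = 1005796.00 / 18876.00 = 53.28 mm

X̄ = 93.18 mm, Ȳ = 53.28 mm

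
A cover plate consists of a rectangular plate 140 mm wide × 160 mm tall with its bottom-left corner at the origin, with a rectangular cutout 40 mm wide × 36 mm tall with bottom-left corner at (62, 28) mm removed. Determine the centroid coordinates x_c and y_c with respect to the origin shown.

x_c = 69.18 mm, y_c = 82.34 mm

Part | A | x̄ᵢ | ȳᵢ | A·x̄ᵢ | A·ȳᵢ
plate | 22400.00 | 70.00 | 80.00 | 1568000.00 | 1792000.00
hole | -1440.00 | 82.00 | 46.00 | -118080.00 | -66240.00
Σ | 20960.00 |  |  | 1449920.00 | 1725760.00
x_c = 1449920.00 / 20960.00 = 69.18 mm
y_c = 1725760.00 / 20960.00 = 82.34 mm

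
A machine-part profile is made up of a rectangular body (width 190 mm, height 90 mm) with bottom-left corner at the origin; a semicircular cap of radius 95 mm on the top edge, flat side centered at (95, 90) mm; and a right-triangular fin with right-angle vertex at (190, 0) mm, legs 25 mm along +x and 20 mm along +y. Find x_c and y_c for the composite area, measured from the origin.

Part | A | x̄ᵢ | ȳᵢ | A·x̄ᵢ | A·ȳᵢ
rectangular body | 17100.00 | 95.00 | 45.00 | 1624500.00 | 769500.00
semicircular top | 14176.44 | 95.00 | 130.32 | 1346761.50 | 1847462.65
triangular fin | 250.00 | 198.33 | 6.67 | 49583.33 | 1666.67
Σ | 31526.44 |  |  | 3020844.83 | 2618629.32
x_c = 3020844.83 / 31526.44 = 95.82 mm
y_c = 2618629.32 / 31526.44 = 83.06 mm

x_c = 95.82 mm, y_c = 83.06 mm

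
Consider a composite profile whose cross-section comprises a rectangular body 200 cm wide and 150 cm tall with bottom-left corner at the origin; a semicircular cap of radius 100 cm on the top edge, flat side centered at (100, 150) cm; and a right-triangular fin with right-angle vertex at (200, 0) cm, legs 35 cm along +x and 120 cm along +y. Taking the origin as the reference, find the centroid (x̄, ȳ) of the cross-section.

rectangular body: A = 200 × 150 = 30000.00, centroid at (100.00, 75.00).
semicircular top: A = ½π·100² = 15707.96, centroid at (100.00, 192.44).
triangular fin: A = ½·35·120 = 2100.00, centroid at (211.67, 40.00).
ΣA = 47807.96 cm²
ΣAx̄ = (30000.00)(100.00) + (15707.96)(100.00) + (2100.00)(211.67) = 5015296.33 cm³
ΣAȳ = (30000.00)(75.00) + (15707.96)(192.44) + (2100.00)(40.00) = 5356861.16 cm³
x̄ = 5015296.33 / 47807.96 = 104.91 cm
ȳ = 5356861.16 / 47807.96 = 112.05 cm

x̄ = 104.91 cm, ȳ = 112.05 cm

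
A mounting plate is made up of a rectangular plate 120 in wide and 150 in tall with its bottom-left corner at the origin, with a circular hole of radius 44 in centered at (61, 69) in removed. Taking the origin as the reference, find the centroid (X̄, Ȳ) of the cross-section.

X̄ = 59.49 in, Ȳ = 78.06 in

Part | A | x̄ᵢ | ȳᵢ | A·x̄ᵢ | A·ȳᵢ
plate | 18000.00 | 60.00 | 75.00 | 1080000.00 | 1350000.00
hole | -6082.12 | 61.00 | 69.00 | -371009.53 | -419666.51
Σ | 11917.88 |  |  | 708990.47 | 930333.49
X̄ = 708990.47 / 11917.88 = 59.49 in
Ȳ = 930333.49 / 11917.88 = 78.06 in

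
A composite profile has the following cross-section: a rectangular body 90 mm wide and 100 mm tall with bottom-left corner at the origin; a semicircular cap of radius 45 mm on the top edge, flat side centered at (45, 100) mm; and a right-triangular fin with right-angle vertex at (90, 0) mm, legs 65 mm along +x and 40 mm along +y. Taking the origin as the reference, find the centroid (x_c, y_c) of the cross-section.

rectangular body: A = 90 × 100 = 9000.00, centroid at (45.00, 50.00).
semicircular top: A = ½π·45² = 3180.86, centroid at (45.00, 119.10).
triangular fin: A = ½·65·40 = 1300.00, centroid at (111.67, 13.33).
ΣA = 13480.86 mm²
ΣAx_c = (9000.00)(45.00) + (3180.86)(45.00) + (1300.00)(111.67) = 693305.48 mm³
ΣAy_c = (9000.00)(50.00) + (3180.86)(119.10) + (1300.00)(13.33) = 846169.59 mm³
x_c = 693305.48 / 13480.86 = 51.43 mm
y_c = 846169.59 / 13480.86 = 62.77 mm

x_c = 51.43 mm, y_c = 62.77 mm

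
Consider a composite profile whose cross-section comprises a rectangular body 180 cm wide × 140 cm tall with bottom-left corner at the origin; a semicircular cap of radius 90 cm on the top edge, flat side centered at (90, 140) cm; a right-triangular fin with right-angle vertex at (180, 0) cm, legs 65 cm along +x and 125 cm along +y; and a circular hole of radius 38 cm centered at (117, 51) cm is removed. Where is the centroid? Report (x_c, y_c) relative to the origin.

x_c = 98.84 cm, y_c = 105.99 cm

rectangular body: A = 180 × 140 = 25200.00, centroid at (90.00, 70.00).
semicircular top: A = ½π·90² = 12723.45, centroid at (90.00, 178.20).
triangular fin: A = ½·65·125 = 4062.50, centroid at (201.67, 41.67).
hole: A = −π·38² = -4536.46, centroid at (117.00, 51.00).
ΣA = 37449.49 cm²
ΣAx_c = (25200.00)(90.00) + (12723.45)(90.00) + (4062.50)(201.67) + (-4536.46)(117.00) = 3701615.56 cm³
ΣAy_c = (25200.00)(70.00) + (12723.45)(178.20) + (4062.50)(41.67) + (-4536.46)(51.00) = 3969194.42 cm³
x_c = 3701615.56 / 37449.49 = 98.84 cm
y_c = 3969194.42 / 37449.49 = 105.99 cm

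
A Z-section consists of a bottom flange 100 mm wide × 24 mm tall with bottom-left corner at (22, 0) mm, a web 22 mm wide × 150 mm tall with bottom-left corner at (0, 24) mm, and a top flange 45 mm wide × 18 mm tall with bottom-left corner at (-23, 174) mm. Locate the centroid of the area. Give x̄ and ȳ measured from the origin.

bottom flange: A = 100 × 24 = 2400.00, centroid at (72.00, 12.00).
web: A = 22 × 150 = 3300.00, centroid at (11.00, 99.00).
top flange: A = 45 × 18 = 810.00, centroid at (-0.50, 183.00).
ΣA = 6510.00 mm²
ΣAx̄ = (2400.00)(72.00) + (3300.00)(11.00) + (810.00)(-0.50) = 208695.00 mm³
ΣAȳ = (2400.00)(12.00) + (3300.00)(99.00) + (810.00)(183.00) = 503730.00 mm³
x̄ = 208695.00 / 6510.00 = 32.06 mm
ȳ = 503730.00 / 6510.00 = 77.38 mm

x̄ = 32.06 mm, ȳ = 77.38 mm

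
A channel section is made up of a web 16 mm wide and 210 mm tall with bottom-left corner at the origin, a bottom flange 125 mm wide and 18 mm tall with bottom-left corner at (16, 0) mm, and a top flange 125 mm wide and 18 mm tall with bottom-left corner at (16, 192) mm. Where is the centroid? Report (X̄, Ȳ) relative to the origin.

X̄ = 48.36 mm, Ȳ = 105.00 mm

web: A = 16 × 210 = 3360.00, centroid at (8.00, 105.00).
bottom flange: A = 125 × 18 = 2250.00, centroid at (78.50, 9.00).
top flange: A = 125 × 18 = 2250.00, centroid at (78.50, 201.00).
ΣA = 7860.00 mm²
ΣAX̄ = (3360.00)(8.00) + (2250.00)(78.50) + (2250.00)(78.50) = 380130.00 mm³
ΣAȲ = (3360.00)(105.00) + (2250.00)(9.00) + (2250.00)(201.00) = 825300.00 mm³
X̄ = 380130.00 / 7860.00 = 48.36 mm
Ȳ = 825300.00 / 7860.00 = 105.00 mm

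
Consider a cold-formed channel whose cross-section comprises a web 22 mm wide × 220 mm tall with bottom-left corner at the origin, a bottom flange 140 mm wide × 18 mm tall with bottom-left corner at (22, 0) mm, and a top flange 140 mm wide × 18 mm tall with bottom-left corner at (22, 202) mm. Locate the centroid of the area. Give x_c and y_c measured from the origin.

Part | A | x̄ᵢ | ȳᵢ | A·x̄ᵢ | A·ȳᵢ
web | 4840.00 | 11.00 | 110.00 | 53240.00 | 532400.00
bottom flange | 2520.00 | 92.00 | 9.00 | 231840.00 | 22680.00
top flange | 2520.00 | 92.00 | 211.00 | 231840.00 | 531720.00
Σ | 9880.00 |  |  | 516920.00 | 1086800.00
x_c = 516920.00 / 9880.00 = 52.32 mm
y_c = 1086800.00 / 9880.00 = 110.00 mm

x_c = 52.32 mm, y_c = 110.00 mm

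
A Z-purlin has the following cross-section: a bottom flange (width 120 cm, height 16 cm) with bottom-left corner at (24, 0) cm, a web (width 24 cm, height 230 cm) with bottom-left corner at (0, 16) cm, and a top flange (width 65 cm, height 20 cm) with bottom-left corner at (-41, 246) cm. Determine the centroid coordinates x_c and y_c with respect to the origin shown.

bottom flange: A = 120 × 16 = 1920.00, centroid at (84.00, 8.00).
web: A = 24 × 230 = 5520.00, centroid at (12.00, 131.00).
top flange: A = 65 × 20 = 1300.00, centroid at (-8.50, 256.00).
ΣA = 8740.00 cm², ΣAx_c = 216470.00 cm³, ΣAy_c = 1071280.00 cm³.
x_c = 216470.00/8740.00 = 24.77 cm; y_c = 1071280.00/8740.00 = 122.57 cm.

x_c = 24.77 cm, y_c = 122.57 cm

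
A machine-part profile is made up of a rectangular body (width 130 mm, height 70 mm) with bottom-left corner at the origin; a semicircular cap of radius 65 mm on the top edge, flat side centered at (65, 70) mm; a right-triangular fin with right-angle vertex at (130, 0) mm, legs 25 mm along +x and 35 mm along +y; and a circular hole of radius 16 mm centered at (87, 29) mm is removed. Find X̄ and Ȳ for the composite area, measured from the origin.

rectangular body: A = 130 × 70 = 9100.00, centroid at (65.00, 35.00).
semicircular top: A = ½π·65² = 6636.61, centroid at (65.00, 97.59).
triangular fin: A = ½·25·35 = 437.50, centroid at (138.33, 11.67).
hole: A = −π·16² = -804.25, centroid at (87.00, 29.00).
ΣA = 15369.87 mm²
ΣAX̄ = (9100.00)(65.00) + (6636.61)(65.00) + (437.50)(138.33) + (-804.25)(87.00) = 1013431.22 mm³
ΣAȲ = (9100.00)(35.00) + (6636.61)(97.59) + (437.50)(11.67) + (-804.25)(29.00) = 947927.33 mm³
X̄ = 1013431.22 / 15369.87 = 65.94 mm
Ȳ = 947927.33 / 15369.87 = 61.67 mm

X̄ = 65.94 mm, Ȳ = 61.67 mm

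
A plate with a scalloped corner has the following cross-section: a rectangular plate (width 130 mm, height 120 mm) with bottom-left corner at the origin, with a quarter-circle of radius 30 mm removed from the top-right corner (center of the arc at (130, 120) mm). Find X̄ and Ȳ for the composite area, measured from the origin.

X̄ = 62.52 mm, Ȳ = 57.76 mm

plate: A = 130 × 120 = 15600.00, centroid at (65.00, 60.00).
removed quarter-circle: A = −¼π·30² = -706.86, centroid at (117.27, 107.27).
ΣA = 14893.14 mm², ΣAX̄ = 931108.41 mm³, ΣAȲ = 860177.00 mm³.
X̄ = 931108.41/14893.14 = 62.52 mm; Ȳ = 860177.00/14893.14 = 57.76 mm.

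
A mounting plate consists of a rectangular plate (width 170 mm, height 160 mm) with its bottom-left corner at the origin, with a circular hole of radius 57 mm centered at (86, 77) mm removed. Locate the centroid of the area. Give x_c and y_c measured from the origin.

x_c = 84.40 mm, y_c = 81.80 mm

Part | A | x̄ᵢ | ȳᵢ | A·x̄ᵢ | A·ȳᵢ
plate | 27200.00 | 85.00 | 80.00 | 2312000.00 | 2176000.00
hole | -10207.03 | 86.00 | 77.00 | -877804.97 | -785941.66
Σ | 16992.97 |  |  | 1434195.03 | 1390058.34
x_c = 1434195.03 / 16992.97 = 84.40 mm
y_c = 1390058.34 / 16992.97 = 81.80 mm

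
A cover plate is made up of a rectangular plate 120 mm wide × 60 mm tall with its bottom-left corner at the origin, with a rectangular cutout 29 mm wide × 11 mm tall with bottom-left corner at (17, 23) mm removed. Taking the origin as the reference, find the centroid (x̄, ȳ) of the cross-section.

x̄ = 61.32 mm, ȳ = 30.07 mm

plate: A = 120 × 60 = 7200.00, centroid at (60.00, 30.00).
hole: A = −(29 × 11) = -319.00, centroid at (31.50, 28.50).
ΣA = 6881.00 mm²
ΣAx̄ = (7200.00)(60.00) + (-319.00)(31.50) = 421951.50 mm³
ΣAȳ = (7200.00)(30.00) + (-319.00)(28.50) = 206908.50 mm³
x̄ = 421951.50 / 6881.00 = 61.32 mm
ȳ = 206908.50 / 6881.00 = 30.07 mm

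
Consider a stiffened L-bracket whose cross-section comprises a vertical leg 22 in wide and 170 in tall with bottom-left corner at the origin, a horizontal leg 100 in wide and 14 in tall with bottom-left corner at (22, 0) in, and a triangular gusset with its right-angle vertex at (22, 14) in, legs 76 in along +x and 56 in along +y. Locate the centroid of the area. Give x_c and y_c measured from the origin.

Part | A | x̄ᵢ | ȳᵢ | A·x̄ᵢ | A·ȳᵢ
vertical leg | 3740.00 | 11.00 | 85.00 | 41140.00 | 317900.00
horizontal leg | 1400.00 | 72.00 | 7.00 | 100800.00 | 9800.00
gusset | 2128.00 | 47.33 | 32.67 | 100725.33 | 69514.67
Σ | 7268.00 |  |  | 242665.33 | 397214.67
x_c = 242665.33 / 7268.00 = 33.39 in
y_c = 397214.67 / 7268.00 = 54.65 in

x_c = 33.39 in, y_c = 54.65 in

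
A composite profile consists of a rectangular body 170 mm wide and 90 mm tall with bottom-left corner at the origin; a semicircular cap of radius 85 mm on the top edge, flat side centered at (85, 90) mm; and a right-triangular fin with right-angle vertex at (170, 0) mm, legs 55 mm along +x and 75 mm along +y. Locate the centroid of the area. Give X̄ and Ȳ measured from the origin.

X̄ = 92.42 mm, Ȳ = 75.61 mm

rectangular body: A = 170 × 90 = 15300.00, centroid at (85.00, 45.00).
semicircular top: A = ½π·85² = 11349.00, centroid at (85.00, 126.08).
triangular fin: A = ½·55·75 = 2062.50, centroid at (188.33, 25.00).
ΣA = 28711.50 mm²
ΣAX̄ = (15300.00)(85.00) + (11349.00)(85.00) + (2062.50)(188.33) = 2653602.79 mm³
ΣAȲ = (15300.00)(45.00) + (11349.00)(126.08) + (2062.50)(25.00) = 2170889.48 mm³
X̄ = 2653602.79 / 28711.50 = 92.42 mm
Ȳ = 2170889.48 / 28711.50 = 75.61 mm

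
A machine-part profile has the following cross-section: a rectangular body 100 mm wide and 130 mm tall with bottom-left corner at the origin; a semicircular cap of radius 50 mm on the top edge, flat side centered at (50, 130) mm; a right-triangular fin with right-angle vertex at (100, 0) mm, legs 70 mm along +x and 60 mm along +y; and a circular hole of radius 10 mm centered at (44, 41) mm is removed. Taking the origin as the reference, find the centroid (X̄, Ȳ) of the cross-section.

X̄ = 58.33 mm, Ȳ = 78.45 mm

Part | A | x̄ᵢ | ȳᵢ | A·x̄ᵢ | A·ȳᵢ
rectangular body | 13000.00 | 50.00 | 65.00 | 650000.00 | 845000.00
semicircular top | 3926.99 | 50.00 | 151.22 | 196349.54 | 593842.14
triangular fin | 2100.00 | 123.33 | 20.00 | 259000.00 | 42000.00
hole | -314.16 | 44.00 | 41.00 | -13823.01 | -12880.53
Σ | 18712.83 |  |  | 1091526.53 | 1467961.61
X̄ = 1091526.53 / 18712.83 = 58.33 mm
Ȳ = 1467961.61 / 18712.83 = 78.45 mm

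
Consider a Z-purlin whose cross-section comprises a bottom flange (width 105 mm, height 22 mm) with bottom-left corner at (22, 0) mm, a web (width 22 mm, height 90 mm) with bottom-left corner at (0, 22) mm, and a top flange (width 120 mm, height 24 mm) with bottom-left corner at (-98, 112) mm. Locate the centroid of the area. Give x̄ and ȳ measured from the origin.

x̄ = 11.78 mm, ȳ = 71.85 mm

Part | A | x̄ᵢ | ȳᵢ | A·x̄ᵢ | A·ȳᵢ
bottom flange | 2310.00 | 74.50 | 11.00 | 172095.00 | 25410.00
web | 1980.00 | 11.00 | 67.00 | 21780.00 | 132660.00
top flange | 2880.00 | -38.00 | 124.00 | -109440.00 | 357120.00
Σ | 7170.00 |  |  | 84435.00 | 515190.00
x̄ = 84435.00 / 7170.00 = 11.78 mm
ȳ = 515190.00 / 7170.00 = 71.85 mm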